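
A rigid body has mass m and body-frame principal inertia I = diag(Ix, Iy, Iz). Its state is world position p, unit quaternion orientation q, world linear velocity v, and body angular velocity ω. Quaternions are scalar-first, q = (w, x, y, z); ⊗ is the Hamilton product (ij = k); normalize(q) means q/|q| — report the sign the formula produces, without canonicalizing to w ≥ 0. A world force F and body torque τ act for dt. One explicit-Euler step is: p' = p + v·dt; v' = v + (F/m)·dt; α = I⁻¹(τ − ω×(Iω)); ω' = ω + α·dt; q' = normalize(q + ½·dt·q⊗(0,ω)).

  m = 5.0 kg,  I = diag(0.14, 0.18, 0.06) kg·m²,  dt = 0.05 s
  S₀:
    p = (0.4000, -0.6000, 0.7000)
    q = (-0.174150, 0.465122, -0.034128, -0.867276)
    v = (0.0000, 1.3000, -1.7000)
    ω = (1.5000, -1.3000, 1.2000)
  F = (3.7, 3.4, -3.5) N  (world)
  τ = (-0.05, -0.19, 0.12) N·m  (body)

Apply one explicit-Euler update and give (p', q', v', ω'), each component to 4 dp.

ω×(Iω) gyroscopic = (0.1872, 0.1440, -0.0780)
α = I⁻¹(τ − ω×Iω) = (-1.6943, -1.8556, 3.3000)
ω' = ω + α·dt = (1.4153, -1.3928, 1.3650)
2q̇ = q⊗(0,ω) = (0.2986818, -1.4296374, -1.6326654, -0.7624466)
q + ½dt·q⊗(0,ω), renormalized = (-0.1664, 0.4287, -0.0748, -0.8849)
a = (0.7400, 0.6800, -0.7000)
new position p' = (0.4000, -0.5350, 0.6150)
new velocity v' = (0.0370, 1.3340, -1.7350)

p' = (0.4000, -0.5350, 0.6150)
q' = (-0.1664, 0.4287, -0.0748, -0.8849)
v' = (0.0370, 1.3340, -1.7350)
ω' = (1.4153, -1.3928, 1.3650)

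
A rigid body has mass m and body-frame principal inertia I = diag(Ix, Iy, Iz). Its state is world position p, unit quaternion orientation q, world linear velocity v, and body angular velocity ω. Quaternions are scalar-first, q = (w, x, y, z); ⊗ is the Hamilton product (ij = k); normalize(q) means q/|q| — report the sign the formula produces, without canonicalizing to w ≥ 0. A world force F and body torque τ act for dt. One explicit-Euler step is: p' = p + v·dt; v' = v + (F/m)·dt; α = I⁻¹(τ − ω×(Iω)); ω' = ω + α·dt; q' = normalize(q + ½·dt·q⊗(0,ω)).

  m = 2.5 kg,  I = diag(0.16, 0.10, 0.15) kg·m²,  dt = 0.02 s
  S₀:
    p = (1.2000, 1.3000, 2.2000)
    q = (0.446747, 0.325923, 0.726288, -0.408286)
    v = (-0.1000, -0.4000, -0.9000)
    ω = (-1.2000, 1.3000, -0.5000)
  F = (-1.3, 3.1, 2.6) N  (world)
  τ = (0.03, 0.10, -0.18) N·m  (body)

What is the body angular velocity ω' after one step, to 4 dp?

angular accel α = (0.3906, 0.9400, -1.8240)
ω' = ω + α·dt = (-1.1922, 1.3188, -0.5365)

ω' = (-1.1922, 1.3188, -0.5365)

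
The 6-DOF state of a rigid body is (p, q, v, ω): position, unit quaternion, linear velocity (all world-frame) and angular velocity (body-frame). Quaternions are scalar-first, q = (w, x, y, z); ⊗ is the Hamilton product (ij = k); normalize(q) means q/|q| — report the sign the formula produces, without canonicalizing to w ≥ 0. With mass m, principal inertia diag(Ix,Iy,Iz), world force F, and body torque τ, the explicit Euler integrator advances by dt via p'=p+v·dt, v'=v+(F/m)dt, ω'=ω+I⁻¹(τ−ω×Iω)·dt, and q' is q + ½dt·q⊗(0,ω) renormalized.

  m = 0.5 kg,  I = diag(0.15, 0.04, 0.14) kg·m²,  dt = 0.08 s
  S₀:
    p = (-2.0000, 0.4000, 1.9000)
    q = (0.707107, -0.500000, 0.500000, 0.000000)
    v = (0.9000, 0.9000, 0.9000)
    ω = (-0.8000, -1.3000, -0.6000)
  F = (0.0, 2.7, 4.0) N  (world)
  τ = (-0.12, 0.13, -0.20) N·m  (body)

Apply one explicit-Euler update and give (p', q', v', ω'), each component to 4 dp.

linear accel F/m = (0.0000, 5.4000, 8.0000)
new position p' = (-1.9280, 0.4720, 1.9720)
v + (F/m)dt = (0.9000, 1.3320, 1.5400)
gyro term ω×Iω = (0.0780, 0.0048, -0.1144)
(τ − ω×Iω)/I = (-1.3200, 3.1300, -0.6114)
ω' = ω + α·dt = (-0.9056, -1.0496, -0.6489)
Hamilton product q⊗(0,ω) = (0.2500000, -0.8656856, -1.2192391, 0.6257358)
updated quaternion q' = (0.7156, -0.5335, 0.4503, 0.0250)

p' = (-1.9280, 0.4720, 1.9720)
q' = (0.7156, -0.5335, 0.4503, 0.0250)
v' = (0.9000, 1.3320, 1.5400)
ω' = (-0.9056, -1.0496, -0.6489)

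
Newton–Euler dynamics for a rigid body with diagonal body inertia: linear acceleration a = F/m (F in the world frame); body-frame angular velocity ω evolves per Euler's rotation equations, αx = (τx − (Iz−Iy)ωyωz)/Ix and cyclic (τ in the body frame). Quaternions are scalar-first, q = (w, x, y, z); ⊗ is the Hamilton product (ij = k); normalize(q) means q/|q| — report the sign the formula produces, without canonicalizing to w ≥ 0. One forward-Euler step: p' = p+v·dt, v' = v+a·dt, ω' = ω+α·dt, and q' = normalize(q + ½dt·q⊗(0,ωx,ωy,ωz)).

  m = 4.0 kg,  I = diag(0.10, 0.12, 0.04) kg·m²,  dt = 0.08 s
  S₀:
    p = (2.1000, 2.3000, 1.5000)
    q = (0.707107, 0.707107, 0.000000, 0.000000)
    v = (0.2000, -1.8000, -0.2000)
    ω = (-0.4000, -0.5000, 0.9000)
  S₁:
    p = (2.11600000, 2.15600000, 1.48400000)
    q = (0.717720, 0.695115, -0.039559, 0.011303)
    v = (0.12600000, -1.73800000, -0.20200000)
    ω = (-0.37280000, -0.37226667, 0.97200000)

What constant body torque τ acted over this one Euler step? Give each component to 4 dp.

Δω = ω₁−ω₀ = (0.02720000, 0.12773333, 0.07200000)
applied torque τ = (0.0700, 0.1700, 0.0400)

τ = (0.0700, 0.1700, 0.0400)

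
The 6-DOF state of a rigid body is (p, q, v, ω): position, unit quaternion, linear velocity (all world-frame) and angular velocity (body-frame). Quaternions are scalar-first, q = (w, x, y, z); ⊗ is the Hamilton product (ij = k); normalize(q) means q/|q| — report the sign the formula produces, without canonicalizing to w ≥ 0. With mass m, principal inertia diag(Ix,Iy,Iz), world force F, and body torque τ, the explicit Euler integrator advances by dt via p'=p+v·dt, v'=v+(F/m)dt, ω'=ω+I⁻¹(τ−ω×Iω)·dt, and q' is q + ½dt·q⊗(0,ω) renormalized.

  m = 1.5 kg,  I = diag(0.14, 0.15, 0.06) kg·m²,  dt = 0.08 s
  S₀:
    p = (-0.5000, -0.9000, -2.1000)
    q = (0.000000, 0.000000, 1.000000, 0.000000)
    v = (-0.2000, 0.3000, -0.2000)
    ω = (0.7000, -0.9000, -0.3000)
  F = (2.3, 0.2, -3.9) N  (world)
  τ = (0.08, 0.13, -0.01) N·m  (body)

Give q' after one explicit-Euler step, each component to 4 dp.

q' = (0.0360, -0.0120, 0.9989, -0.0280)

Hamilton product q⊗(0,ω) = (0.9000000, -0.3000000, 0.0000000, -0.7000000)
q' = normalize(q + ½dt·q⊗(0,ω)) = (0.0360, -0.0120, 0.9989, -0.0280)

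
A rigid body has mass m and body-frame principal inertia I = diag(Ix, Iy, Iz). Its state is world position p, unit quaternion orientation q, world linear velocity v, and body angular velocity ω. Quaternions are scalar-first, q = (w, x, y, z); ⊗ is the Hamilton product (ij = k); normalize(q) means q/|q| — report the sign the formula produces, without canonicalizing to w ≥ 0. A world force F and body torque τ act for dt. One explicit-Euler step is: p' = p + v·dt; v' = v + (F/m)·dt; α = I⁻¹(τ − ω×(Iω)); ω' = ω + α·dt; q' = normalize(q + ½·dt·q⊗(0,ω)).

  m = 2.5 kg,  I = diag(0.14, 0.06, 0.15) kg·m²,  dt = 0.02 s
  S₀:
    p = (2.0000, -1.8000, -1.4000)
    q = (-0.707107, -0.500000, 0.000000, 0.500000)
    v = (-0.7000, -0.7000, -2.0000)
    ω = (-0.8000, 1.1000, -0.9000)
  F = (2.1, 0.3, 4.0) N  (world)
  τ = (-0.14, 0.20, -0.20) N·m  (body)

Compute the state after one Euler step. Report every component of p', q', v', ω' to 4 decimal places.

p + v·dt = (1.9860, -1.8140, -1.4400)
v + (F/m)dt = (-0.6832, -0.6976, -1.9680)
(τ − ω×Iω)/I = (-0.3636, 3.4533, -1.8027)
ω' = ω + α·dt = (-0.8073, 1.1691, -0.9361)
q⊗(0,ω) = (0.0500000, 0.0156856, -1.6278177, 0.0863963)
updated quaternion q' = (-0.7065, -0.4998, -0.0163, 0.5008)

p' = (1.9860, -1.8140, -1.4400)
q' = (-0.7065, -0.4998, -0.0163, 0.5008)
v' = (-0.6832, -0.6976, -1.9680)
ω' = (-0.8073, 1.1691, -0.9361)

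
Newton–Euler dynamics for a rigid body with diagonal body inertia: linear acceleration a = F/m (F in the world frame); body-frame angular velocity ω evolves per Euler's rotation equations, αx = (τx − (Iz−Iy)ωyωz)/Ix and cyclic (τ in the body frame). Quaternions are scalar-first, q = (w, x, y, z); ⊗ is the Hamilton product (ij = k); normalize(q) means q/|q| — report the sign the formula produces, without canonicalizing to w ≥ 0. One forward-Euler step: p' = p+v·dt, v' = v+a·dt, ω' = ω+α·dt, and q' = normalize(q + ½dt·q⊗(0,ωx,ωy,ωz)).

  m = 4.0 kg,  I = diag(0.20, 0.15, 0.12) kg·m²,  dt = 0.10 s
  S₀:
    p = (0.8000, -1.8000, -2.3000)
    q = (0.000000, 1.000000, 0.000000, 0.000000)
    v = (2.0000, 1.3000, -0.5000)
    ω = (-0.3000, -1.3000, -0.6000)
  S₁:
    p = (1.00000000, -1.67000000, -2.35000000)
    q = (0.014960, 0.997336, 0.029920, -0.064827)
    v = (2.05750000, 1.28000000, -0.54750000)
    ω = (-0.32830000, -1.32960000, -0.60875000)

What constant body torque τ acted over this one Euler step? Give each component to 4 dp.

ω₁ − ω₀ = (-0.02830000, -0.02960000, -0.00875000)
gyro term ω₀×Iω₀ = (-0.0234, 0.0144, -0.0195)
τ = I·(Δω/dt) + ω₀×(Iω₀) = (-0.0800, -0.0300, -0.0300)

τ = (-0.0800, -0.0300, -0.0300)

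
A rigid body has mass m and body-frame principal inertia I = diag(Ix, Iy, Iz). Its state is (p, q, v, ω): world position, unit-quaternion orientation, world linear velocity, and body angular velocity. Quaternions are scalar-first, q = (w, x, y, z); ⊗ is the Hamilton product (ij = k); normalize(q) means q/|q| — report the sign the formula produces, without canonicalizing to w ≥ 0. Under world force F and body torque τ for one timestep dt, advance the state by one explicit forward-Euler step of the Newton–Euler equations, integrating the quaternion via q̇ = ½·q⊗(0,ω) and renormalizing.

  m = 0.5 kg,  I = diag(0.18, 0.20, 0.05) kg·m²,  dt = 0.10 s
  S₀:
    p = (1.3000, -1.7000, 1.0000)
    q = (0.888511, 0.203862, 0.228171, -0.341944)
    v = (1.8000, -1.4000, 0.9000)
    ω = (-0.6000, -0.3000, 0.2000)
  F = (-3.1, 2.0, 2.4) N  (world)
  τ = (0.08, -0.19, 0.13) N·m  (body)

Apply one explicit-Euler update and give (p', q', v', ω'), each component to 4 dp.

ω×(Iω) gyroscopic = (0.0090, -0.0156, 0.0036)
(τ − ω×Iω)/I = (0.3944, -0.8720, 2.5280)
ω + α·dt = (-0.5606, -0.3872, 0.4528)
Hamilton product q⊗(0,ω) = (0.2591573, -0.5900556, -0.1021593, 0.2534462)
updated quaternion q' = (0.9009, 0.1743, 0.2229, -0.3291)
p + v·dt = (1.4800, -1.8400, 1.0900)
v' = v + a·dt = (1.1800, -1.0000, 1.3800)

p' = (1.4800, -1.8400, 1.0900)
q' = (0.9009, 0.1743, 0.2229, -0.3291)
v' = (1.1800, -1.0000, 1.3800)
ω' = (-0.5606, -0.3872, 0.4528)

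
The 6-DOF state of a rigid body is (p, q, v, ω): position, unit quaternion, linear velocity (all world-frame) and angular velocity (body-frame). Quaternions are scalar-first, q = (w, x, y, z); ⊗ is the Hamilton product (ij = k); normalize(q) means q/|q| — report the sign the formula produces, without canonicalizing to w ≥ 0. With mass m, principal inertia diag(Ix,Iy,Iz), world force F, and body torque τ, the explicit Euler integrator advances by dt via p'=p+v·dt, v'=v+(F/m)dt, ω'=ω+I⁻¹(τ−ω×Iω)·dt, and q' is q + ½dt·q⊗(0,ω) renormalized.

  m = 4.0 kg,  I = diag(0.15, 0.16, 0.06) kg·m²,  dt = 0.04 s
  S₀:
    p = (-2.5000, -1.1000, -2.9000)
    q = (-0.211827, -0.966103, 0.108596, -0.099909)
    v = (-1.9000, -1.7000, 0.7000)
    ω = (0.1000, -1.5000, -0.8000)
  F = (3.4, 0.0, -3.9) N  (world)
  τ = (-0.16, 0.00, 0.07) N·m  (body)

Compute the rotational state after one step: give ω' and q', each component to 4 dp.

(τ − ω×Iω)/I = (-0.2667, 0.0450, 1.1917)
ω + α·dt = (0.0893, -1.4982, -0.7523)
Hamilton product q⊗(0,ω) = (0.1795771, -0.2579230, -0.4651328, 1.6077565)
updated quaternion q' = (-0.2081, -0.9707, 0.0992, -0.0677)

ω' = (0.0893, -1.4982, -0.7523)
q' = (-0.2081, -0.9707, 0.0992, -0.0677)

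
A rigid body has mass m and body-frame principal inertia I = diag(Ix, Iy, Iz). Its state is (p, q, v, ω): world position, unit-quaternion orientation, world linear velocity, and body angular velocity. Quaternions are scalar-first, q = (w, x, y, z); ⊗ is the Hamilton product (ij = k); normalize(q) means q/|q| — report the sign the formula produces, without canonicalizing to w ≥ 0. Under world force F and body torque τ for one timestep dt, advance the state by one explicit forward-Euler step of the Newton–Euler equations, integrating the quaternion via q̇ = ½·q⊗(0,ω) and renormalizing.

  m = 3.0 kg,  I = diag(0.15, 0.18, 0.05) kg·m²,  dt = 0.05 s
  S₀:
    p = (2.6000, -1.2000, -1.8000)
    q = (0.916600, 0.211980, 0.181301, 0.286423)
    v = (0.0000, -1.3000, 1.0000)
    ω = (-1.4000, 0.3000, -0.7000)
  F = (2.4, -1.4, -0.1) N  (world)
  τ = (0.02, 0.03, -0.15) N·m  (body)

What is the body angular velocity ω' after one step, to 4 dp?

ω' = (-1.4024, 0.2811, -0.8374)

gyro term ω×Iω = (0.0273, 0.0980, -0.0126)
(τ − ω×Iω)/I = (-0.0487, -0.3778, -2.7480)
ω' = ω + α·dt = (-1.4024, 0.2811, -0.8374)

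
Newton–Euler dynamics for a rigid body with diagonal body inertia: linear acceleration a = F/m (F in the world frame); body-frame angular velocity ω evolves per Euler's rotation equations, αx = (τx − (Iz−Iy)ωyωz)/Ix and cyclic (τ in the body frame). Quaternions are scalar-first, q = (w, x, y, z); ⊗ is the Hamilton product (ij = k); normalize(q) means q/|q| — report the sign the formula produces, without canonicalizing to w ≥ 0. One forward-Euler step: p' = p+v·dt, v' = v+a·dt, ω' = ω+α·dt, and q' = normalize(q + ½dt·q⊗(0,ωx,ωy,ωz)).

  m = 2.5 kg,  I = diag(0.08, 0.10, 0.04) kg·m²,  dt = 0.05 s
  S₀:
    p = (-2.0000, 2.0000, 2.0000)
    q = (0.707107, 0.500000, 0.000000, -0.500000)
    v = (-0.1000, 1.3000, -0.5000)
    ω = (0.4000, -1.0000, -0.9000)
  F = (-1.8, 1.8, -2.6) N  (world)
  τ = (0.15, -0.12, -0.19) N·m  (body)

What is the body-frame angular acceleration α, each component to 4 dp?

α = (2.5500, -1.0560, -4.5500)

gyro term ω×Iω = (-0.0540, -0.0144, -0.0080)
angular accel α = (2.5500, -1.0560, -4.5500)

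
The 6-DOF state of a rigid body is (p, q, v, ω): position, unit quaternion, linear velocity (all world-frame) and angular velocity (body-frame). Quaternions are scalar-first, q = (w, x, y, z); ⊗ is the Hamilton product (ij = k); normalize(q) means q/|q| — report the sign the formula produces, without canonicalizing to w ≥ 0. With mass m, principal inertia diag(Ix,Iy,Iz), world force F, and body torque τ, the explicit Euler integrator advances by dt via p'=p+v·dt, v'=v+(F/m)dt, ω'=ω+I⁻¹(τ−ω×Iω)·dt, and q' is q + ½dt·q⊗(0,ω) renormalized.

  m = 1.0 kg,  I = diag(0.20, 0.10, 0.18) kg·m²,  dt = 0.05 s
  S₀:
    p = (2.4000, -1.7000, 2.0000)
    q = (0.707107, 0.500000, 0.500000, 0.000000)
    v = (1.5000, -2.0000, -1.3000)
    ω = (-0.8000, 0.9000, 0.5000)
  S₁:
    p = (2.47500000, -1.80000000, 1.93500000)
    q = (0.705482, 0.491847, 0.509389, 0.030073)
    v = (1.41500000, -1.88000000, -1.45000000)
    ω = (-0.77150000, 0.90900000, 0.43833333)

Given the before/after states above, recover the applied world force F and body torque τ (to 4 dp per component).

Δv = v₁−v₀ = (-0.08500000, 0.12000000, -0.15000000)
F = m·Δv/dt = (-1.7000, 2.4000, -3.0000)
Δω = ω₁−ω₀ = (0.02850000, 0.00900000, -0.06166667)
ω₀×(Iω₀) = (0.0360, -0.0080, 0.0720)
applied torque τ = (0.1500, 0.0100, -0.1500)

F = (-1.7000, 2.4000, -3.0000)
τ = (0.1500, 0.0100, -0.1500)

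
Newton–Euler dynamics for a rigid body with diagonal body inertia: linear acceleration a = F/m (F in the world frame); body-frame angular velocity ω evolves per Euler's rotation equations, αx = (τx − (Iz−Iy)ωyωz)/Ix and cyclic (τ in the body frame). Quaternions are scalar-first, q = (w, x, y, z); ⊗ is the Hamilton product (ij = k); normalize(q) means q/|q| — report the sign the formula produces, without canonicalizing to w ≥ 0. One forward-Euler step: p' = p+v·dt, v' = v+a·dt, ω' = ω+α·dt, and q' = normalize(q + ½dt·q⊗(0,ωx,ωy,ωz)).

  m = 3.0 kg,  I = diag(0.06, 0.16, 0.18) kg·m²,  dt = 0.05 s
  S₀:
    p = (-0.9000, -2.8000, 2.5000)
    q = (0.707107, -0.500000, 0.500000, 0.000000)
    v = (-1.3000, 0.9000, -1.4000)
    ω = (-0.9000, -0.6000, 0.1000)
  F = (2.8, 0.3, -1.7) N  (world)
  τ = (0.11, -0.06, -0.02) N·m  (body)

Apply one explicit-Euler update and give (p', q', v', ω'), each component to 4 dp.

p' = (-0.9650, -2.7550, 2.4300)
q' = (0.7031, -0.5145, 0.4905, 0.0205)
v' = (-1.2533, 0.9050, -1.4283)
ω' = (-0.8073, -0.6221, 0.0794)

gyro term ω×Iω = (-0.0012, 0.0108, 0.0540)
(τ − ω×Iω)/I = (1.8533, -0.4425, -0.4111)
new body rate ω' = (-0.8073, -0.6221, 0.0794)
2q̇ = q⊗(0,ω) = (-0.1500000, -0.5863963, -0.3742642, 0.8207107)
q' = normalize(q + ½dt·q⊗(0,ω)) = (0.7031, -0.5145, 0.4905, 0.0205)
a = (0.9333, 0.1000, -0.5667)
p + v·dt = (-0.9650, -2.7550, 2.4300)
new velocity v' = (-1.2533, 0.9050, -1.4283)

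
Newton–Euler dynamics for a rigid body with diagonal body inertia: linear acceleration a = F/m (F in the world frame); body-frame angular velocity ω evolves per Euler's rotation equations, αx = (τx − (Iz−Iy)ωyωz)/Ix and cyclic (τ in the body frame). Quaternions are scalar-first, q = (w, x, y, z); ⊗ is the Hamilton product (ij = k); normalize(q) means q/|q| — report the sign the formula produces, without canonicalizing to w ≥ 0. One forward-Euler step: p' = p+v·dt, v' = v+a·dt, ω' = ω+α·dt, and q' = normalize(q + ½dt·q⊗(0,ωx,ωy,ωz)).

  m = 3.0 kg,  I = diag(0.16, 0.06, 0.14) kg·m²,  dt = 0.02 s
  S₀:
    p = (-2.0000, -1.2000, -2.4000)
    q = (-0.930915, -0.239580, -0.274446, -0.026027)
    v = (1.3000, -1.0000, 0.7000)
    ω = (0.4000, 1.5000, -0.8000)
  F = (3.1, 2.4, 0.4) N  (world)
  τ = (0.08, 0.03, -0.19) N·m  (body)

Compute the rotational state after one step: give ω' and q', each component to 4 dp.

ω' = (0.4220, 1.5121, -0.8186)
q' = (-0.9259, -0.2407, -0.2904, -0.0211)

gyro term ω×Iω = (-0.0960, -0.0064, -0.0600)
(τ − ω×Iω)/I = (1.1000, 0.6067, -0.9286)
ω' = ω + α·dt = (0.4220, 1.5121, -0.8186)
Hamilton product q⊗(0,ω) = (0.4866794, -0.1137687, -1.5984473, 0.4951404)
q + ½dt·q⊗(0,ω), renormalized = (-0.9259, -0.2407, -0.2904, -0.0211)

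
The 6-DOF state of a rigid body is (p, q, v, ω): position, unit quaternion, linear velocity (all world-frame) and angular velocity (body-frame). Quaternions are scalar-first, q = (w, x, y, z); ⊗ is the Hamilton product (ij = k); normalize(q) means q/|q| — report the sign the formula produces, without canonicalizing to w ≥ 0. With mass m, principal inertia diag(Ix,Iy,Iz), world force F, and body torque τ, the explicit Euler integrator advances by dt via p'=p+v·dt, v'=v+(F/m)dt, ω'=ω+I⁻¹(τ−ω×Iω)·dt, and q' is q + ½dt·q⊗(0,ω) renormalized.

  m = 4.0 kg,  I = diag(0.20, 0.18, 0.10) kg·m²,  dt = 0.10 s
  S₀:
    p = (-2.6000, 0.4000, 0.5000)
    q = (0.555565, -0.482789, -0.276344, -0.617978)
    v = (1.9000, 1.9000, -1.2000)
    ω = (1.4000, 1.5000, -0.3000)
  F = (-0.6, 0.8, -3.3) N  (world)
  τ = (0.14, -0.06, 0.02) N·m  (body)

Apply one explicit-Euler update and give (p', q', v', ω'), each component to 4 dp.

a = (-0.1500, 0.2000, -0.8250)
p' = p + v·dt = (-2.4100, 0.5900, 0.3800)
v' = v + a·dt = (1.8850, 1.9200, -1.2825)
gyro term ω×Iω = (0.0360, -0.0420, -0.0420)
(τ − ω×Iω)/I = (0.5200, -0.1000, 0.6200)
ω + α·dt = (1.4520, 1.4900, -0.2380)
q⊗(0,ω) = (0.9050272, 1.7876612, -0.1766584, -0.5039714)
q' = normalize(q + ½dt·q⊗(0,ω)) = (0.5976, -0.3913, -0.2837, -0.6397)

p' = (-2.4100, 0.5900, 0.3800)
q' = (0.5976, -0.3913, -0.2837, -0.6397)
v' = (1.8850, 1.9200, -1.2825)
ω' = (1.4520, 1.4900, -0.2380)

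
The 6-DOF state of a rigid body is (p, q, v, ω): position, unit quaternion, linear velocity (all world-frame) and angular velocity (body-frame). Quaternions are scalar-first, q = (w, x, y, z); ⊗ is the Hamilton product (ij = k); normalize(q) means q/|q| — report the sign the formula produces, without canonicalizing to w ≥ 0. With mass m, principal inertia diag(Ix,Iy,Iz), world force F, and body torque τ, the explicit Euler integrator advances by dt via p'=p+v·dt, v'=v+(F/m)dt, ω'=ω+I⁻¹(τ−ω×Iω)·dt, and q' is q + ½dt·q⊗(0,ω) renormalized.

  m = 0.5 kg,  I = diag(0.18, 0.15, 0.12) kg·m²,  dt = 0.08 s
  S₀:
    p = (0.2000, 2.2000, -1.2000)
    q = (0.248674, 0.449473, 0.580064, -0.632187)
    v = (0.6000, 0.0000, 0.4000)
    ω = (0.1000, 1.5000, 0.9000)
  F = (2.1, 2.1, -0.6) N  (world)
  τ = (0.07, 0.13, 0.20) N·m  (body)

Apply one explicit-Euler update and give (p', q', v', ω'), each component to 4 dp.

p' = (0.2480, 2.2000, -1.1680)
q' = (0.2343, 0.5080, 0.5749, -0.5971)
v' = (0.9360, 0.3360, 0.3040)
ω' = (0.1491, 1.5665, 1.0363)

linear accel F/m = (4.2000, 4.2000, -1.2000)
new position p' = (0.2480, 2.2000, -1.1680)
v + (F/m)dt = (0.9360, 0.3360, 0.3040)
α = I⁻¹(τ − ω×Iω) = (0.6139, 0.8307, 1.7042)
ω' = ω + α·dt = (0.1491, 1.5665, 1.0363)
Hamilton product q⊗(0,ω) = (-0.3460750, 1.4952055, -0.0947334, 0.8400097)
updated quaternion q' = (0.2343, 0.5080, 0.5749, -0.5971)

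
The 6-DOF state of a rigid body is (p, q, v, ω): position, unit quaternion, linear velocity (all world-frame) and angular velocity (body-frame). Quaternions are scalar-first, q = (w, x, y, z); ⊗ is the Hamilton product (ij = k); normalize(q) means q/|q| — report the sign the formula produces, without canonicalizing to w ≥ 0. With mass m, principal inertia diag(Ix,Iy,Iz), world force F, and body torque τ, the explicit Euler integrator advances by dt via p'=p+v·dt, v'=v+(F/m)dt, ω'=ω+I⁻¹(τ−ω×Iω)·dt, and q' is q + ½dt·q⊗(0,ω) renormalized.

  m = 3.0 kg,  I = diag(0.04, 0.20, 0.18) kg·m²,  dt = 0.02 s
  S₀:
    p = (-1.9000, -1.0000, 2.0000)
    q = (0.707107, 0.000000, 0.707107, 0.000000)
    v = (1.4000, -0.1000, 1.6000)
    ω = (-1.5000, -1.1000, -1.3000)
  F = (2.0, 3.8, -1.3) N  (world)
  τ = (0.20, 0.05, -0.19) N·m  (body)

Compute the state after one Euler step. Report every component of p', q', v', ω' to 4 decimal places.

p' = (-1.8720, -1.0020, 2.0320)
q' = (0.7147, -0.0198, 0.6991, 0.0014)
v' = (1.4133, -0.0747, 1.5913)
ω' = (-1.3857, -1.0677, -1.3504)

(τ − ω×Iω)/I = (5.7150, 1.6150, -2.5222)
new body rate ω' = (-1.3857, -1.0677, -1.3504)
Hamilton product q⊗(0,ω) = (0.7778177, -1.9798996, -0.7778177, 0.1414214)
updated quaternion q' = (0.7147, -0.0198, 0.6991, 0.0014)
a = (0.6667, 1.2667, -0.4333)
new position p' = (-1.8720, -1.0020, 2.0320)
v' = v + a·dt = (1.4133, -0.0747, 1.5913)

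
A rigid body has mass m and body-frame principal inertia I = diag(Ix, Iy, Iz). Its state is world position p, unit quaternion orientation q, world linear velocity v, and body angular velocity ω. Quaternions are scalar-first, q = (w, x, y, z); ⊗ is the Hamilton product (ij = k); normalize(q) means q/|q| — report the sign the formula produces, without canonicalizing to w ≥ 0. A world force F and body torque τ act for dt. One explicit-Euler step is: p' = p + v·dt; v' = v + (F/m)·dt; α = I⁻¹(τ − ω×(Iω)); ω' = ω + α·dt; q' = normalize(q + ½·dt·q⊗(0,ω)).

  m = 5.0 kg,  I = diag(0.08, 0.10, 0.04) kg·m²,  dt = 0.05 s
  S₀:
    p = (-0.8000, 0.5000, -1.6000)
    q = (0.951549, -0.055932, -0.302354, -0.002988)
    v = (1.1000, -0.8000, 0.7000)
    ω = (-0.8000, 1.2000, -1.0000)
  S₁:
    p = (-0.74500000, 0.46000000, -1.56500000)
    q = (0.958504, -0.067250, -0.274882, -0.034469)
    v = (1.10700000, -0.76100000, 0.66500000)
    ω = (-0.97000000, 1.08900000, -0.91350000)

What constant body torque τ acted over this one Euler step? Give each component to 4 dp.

τ = (-0.2000, -0.1900, 0.0500)

Δω = ω₁−ω₀ = (-0.17000000, -0.11100000, 0.08650000)
gyro term ω₀×Iω₀ = (0.0720, 0.0320, -0.0192)
τ = I·(Δω/dt) + ω₀×(Iω₀) = (-0.2000, -0.1900, 0.0500)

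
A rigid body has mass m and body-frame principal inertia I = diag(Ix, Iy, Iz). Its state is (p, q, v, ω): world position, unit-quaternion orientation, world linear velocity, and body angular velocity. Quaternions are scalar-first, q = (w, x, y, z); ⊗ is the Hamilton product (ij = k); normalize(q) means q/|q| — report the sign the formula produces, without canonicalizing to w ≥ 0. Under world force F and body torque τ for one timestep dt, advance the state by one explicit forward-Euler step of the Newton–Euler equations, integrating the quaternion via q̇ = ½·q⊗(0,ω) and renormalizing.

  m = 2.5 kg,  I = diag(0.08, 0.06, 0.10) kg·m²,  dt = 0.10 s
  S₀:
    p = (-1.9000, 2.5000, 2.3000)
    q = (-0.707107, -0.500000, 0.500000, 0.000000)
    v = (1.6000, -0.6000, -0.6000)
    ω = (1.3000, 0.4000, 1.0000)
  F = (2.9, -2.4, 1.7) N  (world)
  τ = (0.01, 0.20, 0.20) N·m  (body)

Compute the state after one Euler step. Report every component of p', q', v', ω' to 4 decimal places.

p' = (-1.7400, 2.4400, 2.2400)
q' = (-0.6822, -0.5191, 0.5090, -0.0776)
v' = (1.7160, -0.6960, -0.5320)
ω' = (1.2925, 0.7767, 1.2104)

(τ − ω×Iω)/I = (-0.0750, 3.7667, 2.1040)
new body rate ω' = (1.2925, 0.7767, 1.2104)
Hamilton product q⊗(0,ω) = (0.4500000, -0.4192391, 0.2171572, -1.5571070)
q' = normalize(q + ½dt·q⊗(0,ω)) = (-0.6822, -0.5191, 0.5090, -0.0776)
linear accel F/m = (1.1600, -0.9600, 0.6800)
new position p' = (-1.7400, 2.4400, 2.2400)
v + (F/m)dt = (1.7160, -0.6960, -0.5320)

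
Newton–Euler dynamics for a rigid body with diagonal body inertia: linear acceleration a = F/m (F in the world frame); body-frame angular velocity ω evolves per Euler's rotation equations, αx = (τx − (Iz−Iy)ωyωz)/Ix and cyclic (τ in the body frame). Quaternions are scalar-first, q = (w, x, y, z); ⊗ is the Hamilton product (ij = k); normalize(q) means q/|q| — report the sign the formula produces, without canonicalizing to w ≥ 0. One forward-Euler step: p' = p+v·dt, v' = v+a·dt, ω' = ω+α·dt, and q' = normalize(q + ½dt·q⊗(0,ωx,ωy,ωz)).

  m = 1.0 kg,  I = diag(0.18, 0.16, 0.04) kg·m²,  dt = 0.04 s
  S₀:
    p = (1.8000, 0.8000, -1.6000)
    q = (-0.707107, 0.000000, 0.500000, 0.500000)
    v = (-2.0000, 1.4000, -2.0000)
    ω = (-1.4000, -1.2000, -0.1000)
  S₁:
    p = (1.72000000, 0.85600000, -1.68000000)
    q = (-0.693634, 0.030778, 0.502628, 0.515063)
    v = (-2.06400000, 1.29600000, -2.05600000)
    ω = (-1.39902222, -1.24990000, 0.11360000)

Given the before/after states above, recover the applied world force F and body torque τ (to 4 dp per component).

F = (-1.6000, -2.6000, -1.4000)
τ = (-0.0100, -0.1800, 0.1800)

Δω = ω₁−ω₀ = (0.00097778, -0.04990000, 0.21360000)
I·α + gyro = (-0.0100, -0.1800, 0.1800)
v₁ − v₀ = (-0.06400000, -0.10400000, -0.05600000)
F = m·Δv/dt = (-1.6000, -2.6000, -1.4000)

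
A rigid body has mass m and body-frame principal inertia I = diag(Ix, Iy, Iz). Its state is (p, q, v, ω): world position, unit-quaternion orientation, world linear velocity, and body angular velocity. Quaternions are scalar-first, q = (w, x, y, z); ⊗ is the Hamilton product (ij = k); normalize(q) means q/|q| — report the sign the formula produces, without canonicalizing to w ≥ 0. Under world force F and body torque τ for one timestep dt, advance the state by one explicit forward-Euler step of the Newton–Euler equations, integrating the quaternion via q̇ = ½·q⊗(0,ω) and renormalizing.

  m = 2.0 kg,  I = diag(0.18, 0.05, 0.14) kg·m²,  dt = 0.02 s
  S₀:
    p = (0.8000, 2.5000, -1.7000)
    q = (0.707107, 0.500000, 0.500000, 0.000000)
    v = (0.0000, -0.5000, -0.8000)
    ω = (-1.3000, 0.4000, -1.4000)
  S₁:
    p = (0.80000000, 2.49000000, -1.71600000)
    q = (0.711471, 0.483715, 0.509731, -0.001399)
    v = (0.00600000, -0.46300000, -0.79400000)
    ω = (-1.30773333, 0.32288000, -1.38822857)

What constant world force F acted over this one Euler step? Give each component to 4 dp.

F = (0.6000, 3.7000, 0.6000)

Δv = v₁−v₀ = (0.00600000, 0.03700000, 0.00600000)
F = m·Δv/dt = (0.6000, 3.7000, 0.6000)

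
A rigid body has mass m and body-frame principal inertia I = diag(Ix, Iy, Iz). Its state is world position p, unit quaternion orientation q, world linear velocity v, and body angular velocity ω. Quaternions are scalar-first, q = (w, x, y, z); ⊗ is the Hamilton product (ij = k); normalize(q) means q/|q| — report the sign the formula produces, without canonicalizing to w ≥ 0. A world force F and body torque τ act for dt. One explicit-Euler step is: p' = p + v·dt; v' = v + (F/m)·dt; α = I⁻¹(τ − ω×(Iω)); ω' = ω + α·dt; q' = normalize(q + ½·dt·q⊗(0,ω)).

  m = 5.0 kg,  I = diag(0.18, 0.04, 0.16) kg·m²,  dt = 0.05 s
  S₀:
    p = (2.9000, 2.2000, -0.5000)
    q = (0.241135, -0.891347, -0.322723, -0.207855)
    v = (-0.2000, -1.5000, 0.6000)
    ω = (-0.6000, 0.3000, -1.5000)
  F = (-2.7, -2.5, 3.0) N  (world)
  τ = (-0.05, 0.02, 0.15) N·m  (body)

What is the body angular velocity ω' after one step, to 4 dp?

ω' = (-0.5989, 0.3025, -1.4610)

angular accel α = (0.0222, 0.0500, 0.7800)
ω' = ω + α·dt = (-0.5989, 0.3025, -1.4610)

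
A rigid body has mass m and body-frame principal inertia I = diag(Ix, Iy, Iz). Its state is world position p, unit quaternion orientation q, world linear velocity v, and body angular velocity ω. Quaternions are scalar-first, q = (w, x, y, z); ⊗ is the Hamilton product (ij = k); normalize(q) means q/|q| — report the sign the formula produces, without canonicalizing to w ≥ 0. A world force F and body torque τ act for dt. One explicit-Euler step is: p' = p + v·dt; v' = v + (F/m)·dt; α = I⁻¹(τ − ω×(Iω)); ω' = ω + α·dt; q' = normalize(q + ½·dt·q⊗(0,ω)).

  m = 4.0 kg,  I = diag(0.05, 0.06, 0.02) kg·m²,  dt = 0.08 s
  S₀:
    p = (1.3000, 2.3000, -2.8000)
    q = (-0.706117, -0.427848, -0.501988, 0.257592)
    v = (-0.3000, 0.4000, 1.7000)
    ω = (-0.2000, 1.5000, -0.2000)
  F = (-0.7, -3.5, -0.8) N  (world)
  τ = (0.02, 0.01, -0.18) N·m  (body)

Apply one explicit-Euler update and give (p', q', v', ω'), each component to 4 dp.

p' = (1.2760, 2.3320, -2.6640)
q' = (-0.6761, -0.4328, -0.5488, 0.2331)
v' = (-0.3140, 0.3300, 1.6840)
ω' = (-0.1872, 1.5117, -0.9080)

ω×(Iω) gyroscopic = (0.0120, 0.0012, -0.0030)
α = I⁻¹(τ − ω×Iω) = (0.1600, 0.1467, -8.8500)
new body rate ω' = (-0.1872, 1.5117, -0.9080)
2q̇ = q⊗(0,ω) = (0.7189308, -0.1447670, -1.1962635, -0.6009462)
q + ½dt·q⊗(0,ω), renormalized = (-0.6761, -0.4328, -0.5488, 0.2331)
a = (-0.1750, -0.8750, -0.2000)
new position p' = (1.2760, 2.3320, -2.6640)
new velocity v' = (-0.3140, 0.3300, 1.6840)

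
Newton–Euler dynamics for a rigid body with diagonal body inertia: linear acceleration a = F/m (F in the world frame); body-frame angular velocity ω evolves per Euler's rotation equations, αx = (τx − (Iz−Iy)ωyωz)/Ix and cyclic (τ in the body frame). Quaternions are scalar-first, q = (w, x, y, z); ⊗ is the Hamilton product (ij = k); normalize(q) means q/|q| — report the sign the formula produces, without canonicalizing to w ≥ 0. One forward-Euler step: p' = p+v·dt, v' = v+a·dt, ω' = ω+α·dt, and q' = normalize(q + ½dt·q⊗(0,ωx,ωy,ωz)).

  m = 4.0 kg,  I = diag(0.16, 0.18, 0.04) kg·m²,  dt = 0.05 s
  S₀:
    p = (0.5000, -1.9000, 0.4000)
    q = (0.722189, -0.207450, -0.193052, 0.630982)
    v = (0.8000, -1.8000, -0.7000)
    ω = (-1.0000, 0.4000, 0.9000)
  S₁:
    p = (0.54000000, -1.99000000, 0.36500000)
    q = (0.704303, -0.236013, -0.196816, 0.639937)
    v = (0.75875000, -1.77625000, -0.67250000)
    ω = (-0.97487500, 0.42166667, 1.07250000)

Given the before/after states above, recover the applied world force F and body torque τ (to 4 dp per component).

Δω = ω₁−ω₀ = (0.02512500, 0.02166667, 0.17250000)
τ = I·(Δω/dt) + ω₀×(Iω₀) = (0.0300, -0.0300, 0.1300)
Δv = v₁−v₀ = (-0.04125000, 0.02375000, 0.02750000)
F = m·Δv/dt = (-3.3000, 1.9000, 2.2000)

F = (-3.3000, 1.9000, 2.2000)
τ = (0.0300, -0.0300, 0.1300)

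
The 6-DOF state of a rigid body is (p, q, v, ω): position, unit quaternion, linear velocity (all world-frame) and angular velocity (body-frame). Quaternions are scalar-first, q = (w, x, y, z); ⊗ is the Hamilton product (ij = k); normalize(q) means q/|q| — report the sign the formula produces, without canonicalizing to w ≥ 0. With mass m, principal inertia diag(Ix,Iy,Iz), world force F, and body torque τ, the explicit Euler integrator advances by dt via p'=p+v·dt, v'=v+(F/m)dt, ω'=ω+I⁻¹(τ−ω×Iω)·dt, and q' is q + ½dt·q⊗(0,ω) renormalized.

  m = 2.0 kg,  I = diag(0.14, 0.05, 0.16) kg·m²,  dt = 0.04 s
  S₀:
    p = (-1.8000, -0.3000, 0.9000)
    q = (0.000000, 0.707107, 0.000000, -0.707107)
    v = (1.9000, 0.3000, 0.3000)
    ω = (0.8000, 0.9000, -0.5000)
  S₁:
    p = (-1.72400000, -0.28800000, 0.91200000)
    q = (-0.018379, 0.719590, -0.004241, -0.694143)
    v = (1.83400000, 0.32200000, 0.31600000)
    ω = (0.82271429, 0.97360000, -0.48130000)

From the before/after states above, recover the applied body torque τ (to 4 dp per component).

rate change Δω = (0.02271429, 0.07360000, 0.01870000)
applied torque τ = (0.0300, 0.1000, 0.0100)

τ = (0.0300, 0.1000, 0.0100)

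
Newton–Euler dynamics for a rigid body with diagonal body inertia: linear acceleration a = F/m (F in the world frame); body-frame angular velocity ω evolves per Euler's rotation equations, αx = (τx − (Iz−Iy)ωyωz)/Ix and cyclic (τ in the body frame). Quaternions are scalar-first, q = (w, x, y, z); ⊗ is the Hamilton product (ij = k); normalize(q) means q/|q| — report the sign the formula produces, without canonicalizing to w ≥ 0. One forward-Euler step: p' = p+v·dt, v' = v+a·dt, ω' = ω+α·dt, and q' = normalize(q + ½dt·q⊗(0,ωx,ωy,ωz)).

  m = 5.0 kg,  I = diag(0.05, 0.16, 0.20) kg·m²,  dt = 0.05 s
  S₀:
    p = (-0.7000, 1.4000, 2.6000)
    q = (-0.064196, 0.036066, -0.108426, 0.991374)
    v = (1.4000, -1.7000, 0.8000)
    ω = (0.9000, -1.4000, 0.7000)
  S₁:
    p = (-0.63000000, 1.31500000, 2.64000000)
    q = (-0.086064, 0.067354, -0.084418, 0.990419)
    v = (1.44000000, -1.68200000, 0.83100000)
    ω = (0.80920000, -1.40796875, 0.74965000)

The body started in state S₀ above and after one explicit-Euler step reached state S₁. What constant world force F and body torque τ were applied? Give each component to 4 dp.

ω₁ − ω₀ = (-0.09080000, -0.00796875, 0.04965000)
τ = I·(Δω/dt) + ω₀×(Iω₀) = (-0.1300, -0.1200, 0.0600)
velocity change Δv = (0.04000000, 0.01800000, 0.03100000)
m·(v₁−v₀)/dt = (4.0000, 1.8000, 3.1000)

F = (4.0000, 1.8000, 3.1000)
τ = (-0.1300, -0.1200, 0.0600)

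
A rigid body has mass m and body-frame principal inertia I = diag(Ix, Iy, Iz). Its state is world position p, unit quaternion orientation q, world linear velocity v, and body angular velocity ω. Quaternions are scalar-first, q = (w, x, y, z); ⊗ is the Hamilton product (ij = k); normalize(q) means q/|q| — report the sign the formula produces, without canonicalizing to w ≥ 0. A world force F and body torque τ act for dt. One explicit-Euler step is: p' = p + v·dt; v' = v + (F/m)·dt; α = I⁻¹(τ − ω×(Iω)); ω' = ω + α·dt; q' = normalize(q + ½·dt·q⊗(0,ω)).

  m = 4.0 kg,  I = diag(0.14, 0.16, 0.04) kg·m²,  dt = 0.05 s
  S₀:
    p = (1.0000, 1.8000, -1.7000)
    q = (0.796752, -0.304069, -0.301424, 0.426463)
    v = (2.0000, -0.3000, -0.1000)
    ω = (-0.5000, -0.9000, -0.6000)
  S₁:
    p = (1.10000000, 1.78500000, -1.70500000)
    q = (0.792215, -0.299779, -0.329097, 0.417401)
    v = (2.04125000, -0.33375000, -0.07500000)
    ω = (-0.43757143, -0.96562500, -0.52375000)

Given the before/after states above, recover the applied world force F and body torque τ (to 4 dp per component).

F = (3.3000, -2.7000, 2.0000)
τ = (0.1100, -0.1800, 0.0700)

velocity change Δv = (0.04125000, -0.03375000, 0.02500000)
F = m·Δv/dt = (3.3000, -2.7000, 2.0000)
rate change Δω = (0.06242857, -0.06562500, 0.07625000)
applied torque τ = (0.1100, -0.1800, 0.0700)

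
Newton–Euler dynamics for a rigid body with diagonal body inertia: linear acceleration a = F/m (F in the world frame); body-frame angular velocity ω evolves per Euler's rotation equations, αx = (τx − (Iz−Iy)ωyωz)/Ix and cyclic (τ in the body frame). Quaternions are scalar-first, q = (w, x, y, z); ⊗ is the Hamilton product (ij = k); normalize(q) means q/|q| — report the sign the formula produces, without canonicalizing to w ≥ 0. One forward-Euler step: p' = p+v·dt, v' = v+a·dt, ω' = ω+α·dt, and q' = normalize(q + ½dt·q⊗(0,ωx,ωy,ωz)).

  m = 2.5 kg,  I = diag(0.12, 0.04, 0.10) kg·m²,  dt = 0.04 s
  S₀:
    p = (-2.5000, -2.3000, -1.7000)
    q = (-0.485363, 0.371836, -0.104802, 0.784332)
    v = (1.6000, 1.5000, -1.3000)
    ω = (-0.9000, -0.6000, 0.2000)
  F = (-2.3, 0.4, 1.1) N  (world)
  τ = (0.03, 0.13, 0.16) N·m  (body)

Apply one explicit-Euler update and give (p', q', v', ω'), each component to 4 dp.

p' = (-2.4360, -2.2400, -1.7520)
q' = (-0.4829, 0.3895, -0.1146, 0.7759)
v' = (1.5632, 1.5064, -1.2824)
ω' = (-0.8876, -0.4664, 0.2813)

angular accel α = (0.3100, 3.3400, 2.0320)
ω' = ω + α·dt = (-0.8876, -0.4664, 0.2813)
q⊗(0,ω) = (0.1149048, 0.8864655, -0.4890482, -0.4144960)
updated quaternion q' = (-0.4829, 0.3895, -0.1146, 0.7759)
p + v·dt = (-2.4360, -2.2400, -1.7520)
new velocity v' = (1.5632, 1.5064, -1.2824)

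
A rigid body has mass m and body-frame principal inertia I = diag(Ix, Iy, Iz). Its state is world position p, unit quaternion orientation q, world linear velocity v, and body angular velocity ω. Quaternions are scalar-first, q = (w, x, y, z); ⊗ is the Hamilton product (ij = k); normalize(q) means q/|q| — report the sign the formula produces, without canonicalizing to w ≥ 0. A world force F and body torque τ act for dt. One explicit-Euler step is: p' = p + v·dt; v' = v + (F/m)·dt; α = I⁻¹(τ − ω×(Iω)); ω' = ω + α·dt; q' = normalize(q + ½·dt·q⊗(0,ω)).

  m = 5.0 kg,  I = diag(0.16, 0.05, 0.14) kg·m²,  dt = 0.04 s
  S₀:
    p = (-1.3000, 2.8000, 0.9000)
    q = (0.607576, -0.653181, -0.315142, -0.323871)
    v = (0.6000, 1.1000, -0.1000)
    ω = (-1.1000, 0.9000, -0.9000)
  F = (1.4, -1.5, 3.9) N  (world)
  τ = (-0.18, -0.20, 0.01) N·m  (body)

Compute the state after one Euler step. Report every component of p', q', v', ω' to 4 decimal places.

p' = p + v·dt = (-1.2760, 2.8440, 0.8960)
v + (F/m)dt = (0.6112, 1.0880, -0.0688)
α = I⁻¹(τ − ω×Iω) = (-0.6694, -4.3960, -0.7064)
ω + α·dt = (-1.1268, 0.7242, -0.9283)
Hamilton product q⊗(0,ω) = (-0.7263552, -0.0932219, 0.3152136, -1.4813375)
q + ½dt·q⊗(0,ω), renormalized = (0.5927, -0.6547, -0.3087, -0.3533)

p' = (-1.2760, 2.8440, 0.8960)
q' = (0.5927, -0.6547, -0.3087, -0.3533)
v' = (0.6112, 1.0880, -0.0688)
ω' = (-1.1268, 0.7242, -0.9283)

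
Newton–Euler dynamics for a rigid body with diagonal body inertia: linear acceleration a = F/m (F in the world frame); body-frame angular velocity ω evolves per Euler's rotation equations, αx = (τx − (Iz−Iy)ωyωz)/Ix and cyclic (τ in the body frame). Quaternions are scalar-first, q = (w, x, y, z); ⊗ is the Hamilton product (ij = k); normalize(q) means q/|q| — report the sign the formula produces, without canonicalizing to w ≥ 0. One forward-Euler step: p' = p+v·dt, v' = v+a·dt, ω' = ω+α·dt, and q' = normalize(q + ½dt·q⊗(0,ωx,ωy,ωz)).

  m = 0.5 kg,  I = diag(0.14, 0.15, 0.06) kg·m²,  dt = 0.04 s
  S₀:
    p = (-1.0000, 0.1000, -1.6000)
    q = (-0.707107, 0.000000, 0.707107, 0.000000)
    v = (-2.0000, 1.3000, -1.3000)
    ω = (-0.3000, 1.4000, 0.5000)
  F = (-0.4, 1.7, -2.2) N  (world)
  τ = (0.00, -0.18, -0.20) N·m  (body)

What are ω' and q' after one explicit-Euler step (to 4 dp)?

ω' = (-0.2820, 1.3552, 0.3695)
q' = (-0.7266, 0.0113, 0.6870, -0.0028)

ω×(Iω) gyroscopic = (-0.0630, -0.0120, -0.0042)
α = I⁻¹(τ − ω×Iω) = (0.4500, -1.1200, -3.2633)
ω' = ω + α·dt = (-0.2820, 1.3552, 0.3695)
2q̇ = q⊗(0,ω) = (-0.9899498, 0.5656856, -0.9899498, -0.1414214)
updated quaternion q' = (-0.7266, 0.0113, 0.6870, -0.0028)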